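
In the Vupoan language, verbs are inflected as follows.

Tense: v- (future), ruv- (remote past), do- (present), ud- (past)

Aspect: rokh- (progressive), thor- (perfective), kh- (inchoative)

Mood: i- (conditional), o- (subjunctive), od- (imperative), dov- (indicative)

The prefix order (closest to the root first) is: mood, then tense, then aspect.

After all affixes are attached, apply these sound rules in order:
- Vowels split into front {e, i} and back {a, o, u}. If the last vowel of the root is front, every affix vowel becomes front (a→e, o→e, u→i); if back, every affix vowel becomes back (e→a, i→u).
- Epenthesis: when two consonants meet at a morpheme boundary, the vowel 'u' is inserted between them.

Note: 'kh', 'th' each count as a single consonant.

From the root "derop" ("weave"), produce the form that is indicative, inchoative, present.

khudodovuderop

Attach mood indicative dov- → dovderop.
Attach tense present do- → dodovderop.
Attach aspect inchoative kh- → khdodovderop.
Vowel harmony: no change.
Apply epenthesis: khdodovderop → khudodovuderop.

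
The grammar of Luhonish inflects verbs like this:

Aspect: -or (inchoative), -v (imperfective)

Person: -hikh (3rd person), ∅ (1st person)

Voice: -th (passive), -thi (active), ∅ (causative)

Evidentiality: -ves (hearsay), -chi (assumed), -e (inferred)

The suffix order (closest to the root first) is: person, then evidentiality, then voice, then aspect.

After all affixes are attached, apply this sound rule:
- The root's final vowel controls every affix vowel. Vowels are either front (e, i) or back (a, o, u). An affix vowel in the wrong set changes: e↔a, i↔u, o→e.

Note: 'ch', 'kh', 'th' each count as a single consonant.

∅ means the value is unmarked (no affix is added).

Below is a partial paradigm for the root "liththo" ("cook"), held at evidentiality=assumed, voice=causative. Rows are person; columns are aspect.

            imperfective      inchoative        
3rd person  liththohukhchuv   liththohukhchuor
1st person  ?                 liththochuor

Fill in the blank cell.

liththochuv

person = 1st person: zero marking, form stays liththo.
Attach evidentiality assumed -chi → liththochi.
voice = causative: zero marking, form stays liththochi.
Attach aspect imperfective -v → liththochiv.
Apply vowel harmony: liththochiv → liththochuv.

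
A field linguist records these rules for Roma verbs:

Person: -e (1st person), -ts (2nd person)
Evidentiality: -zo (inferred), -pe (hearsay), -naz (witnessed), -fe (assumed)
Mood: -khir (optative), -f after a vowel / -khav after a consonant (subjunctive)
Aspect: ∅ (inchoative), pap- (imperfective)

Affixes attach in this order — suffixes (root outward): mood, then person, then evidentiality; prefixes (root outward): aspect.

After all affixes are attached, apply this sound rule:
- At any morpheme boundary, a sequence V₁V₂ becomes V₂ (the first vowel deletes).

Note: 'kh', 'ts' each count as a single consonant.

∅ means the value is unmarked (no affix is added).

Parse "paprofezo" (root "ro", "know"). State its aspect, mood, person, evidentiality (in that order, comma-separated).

imperfective, subjunctive, 1st person, inferred

Segment: pap-ro-f-e-zo.
aspect: pap- → imperfective.
mood: -f/khav → subjunctive.
person: -e → 1st person.
evidentiality: -zo → inferred.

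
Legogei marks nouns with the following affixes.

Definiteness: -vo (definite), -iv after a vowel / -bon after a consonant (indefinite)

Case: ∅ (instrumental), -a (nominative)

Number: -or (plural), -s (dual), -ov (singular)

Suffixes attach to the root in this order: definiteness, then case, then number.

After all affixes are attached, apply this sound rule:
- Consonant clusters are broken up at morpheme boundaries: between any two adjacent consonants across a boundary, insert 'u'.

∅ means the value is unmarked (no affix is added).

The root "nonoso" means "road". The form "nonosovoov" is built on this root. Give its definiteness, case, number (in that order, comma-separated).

Segment: nonoso-vo-ov.
definiteness: -vo → definite.
case: ∅ → instrumental.
number: -ov → singular.

definite, instrumental, singular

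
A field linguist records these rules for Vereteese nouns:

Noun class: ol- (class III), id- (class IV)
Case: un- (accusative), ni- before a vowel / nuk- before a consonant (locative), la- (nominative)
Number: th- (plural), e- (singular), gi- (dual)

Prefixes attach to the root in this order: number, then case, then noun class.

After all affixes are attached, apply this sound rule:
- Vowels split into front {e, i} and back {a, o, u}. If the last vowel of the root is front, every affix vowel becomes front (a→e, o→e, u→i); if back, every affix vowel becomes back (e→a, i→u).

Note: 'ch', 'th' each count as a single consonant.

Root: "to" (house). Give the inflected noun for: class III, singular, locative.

Attach number singular e- → eto.
Attach case locative ni- (before vowel 'e') → nieto.
Attach noun class class III ol- → olnieto.
Apply vowel harmony: olnieto → olnuato.

olnuato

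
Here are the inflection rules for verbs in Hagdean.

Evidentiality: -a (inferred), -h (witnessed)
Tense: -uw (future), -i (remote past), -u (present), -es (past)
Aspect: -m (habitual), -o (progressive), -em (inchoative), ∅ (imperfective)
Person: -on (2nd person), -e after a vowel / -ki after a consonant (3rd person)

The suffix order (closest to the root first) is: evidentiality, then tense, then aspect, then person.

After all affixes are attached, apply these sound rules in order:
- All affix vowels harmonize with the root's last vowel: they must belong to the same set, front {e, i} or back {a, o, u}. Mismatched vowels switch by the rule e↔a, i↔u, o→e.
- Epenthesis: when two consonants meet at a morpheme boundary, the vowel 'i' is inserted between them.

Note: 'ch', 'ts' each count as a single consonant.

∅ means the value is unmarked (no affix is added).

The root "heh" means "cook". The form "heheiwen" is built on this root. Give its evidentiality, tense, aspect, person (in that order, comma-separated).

inferred, future, imperfective, 2nd person

Segment: heh-a-uw-on.
evidentiality: -a → inferred.
tense: -uw → future.
aspect: ∅ → imperfective.
person: -on → 2nd person.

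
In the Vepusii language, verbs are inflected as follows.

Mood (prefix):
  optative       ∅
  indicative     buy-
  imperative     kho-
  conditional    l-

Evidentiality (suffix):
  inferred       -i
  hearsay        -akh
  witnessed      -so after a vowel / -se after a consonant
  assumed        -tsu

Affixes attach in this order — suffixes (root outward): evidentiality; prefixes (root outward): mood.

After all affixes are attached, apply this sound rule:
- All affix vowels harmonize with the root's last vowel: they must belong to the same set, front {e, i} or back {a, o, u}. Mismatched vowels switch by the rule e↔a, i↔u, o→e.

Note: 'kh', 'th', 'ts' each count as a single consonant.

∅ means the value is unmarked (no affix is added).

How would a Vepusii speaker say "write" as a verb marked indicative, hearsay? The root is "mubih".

Attach evidentiality hearsay -akh → mubihakh.
Attach mood indicative buy- → buymubihakh.
Apply vowel harmony: buymubihakh → biymubihekh.

biymubihekh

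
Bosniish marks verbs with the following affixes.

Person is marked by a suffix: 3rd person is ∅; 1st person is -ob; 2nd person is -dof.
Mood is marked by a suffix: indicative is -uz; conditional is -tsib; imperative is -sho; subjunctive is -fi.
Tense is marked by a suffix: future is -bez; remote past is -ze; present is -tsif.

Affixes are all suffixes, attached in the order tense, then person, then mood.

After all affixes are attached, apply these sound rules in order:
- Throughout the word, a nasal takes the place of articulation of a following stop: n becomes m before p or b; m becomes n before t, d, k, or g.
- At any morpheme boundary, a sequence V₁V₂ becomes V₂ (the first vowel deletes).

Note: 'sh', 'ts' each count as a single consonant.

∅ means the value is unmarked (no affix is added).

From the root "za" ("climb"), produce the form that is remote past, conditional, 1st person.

Attach tense remote past -ze → zaze.
Attach person 1st person -ob → zazeob.
Attach mood conditional -tsib → zazeobtsib.
Nasal assimilation: no change.
Apply vowel deletion: zazeobtsib → zazobtsib.

zazobtsib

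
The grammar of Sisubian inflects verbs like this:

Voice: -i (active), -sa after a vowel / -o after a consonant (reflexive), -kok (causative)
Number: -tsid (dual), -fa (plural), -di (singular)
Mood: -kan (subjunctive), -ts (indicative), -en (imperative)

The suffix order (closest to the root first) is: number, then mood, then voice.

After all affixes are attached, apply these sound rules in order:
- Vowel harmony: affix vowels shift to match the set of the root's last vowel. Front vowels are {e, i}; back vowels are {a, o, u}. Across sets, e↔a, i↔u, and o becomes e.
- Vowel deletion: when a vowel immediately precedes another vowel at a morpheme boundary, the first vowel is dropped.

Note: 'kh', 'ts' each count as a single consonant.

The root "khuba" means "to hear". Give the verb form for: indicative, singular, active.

khubadutsu

Attach number singular -di → khubadi.
Attach mood indicative -ts → khubadits.
Attach voice active -i → khubaditsi.
Apply vowel harmony: khubaditsi → khubadutsu.
Vowel deletion: no change.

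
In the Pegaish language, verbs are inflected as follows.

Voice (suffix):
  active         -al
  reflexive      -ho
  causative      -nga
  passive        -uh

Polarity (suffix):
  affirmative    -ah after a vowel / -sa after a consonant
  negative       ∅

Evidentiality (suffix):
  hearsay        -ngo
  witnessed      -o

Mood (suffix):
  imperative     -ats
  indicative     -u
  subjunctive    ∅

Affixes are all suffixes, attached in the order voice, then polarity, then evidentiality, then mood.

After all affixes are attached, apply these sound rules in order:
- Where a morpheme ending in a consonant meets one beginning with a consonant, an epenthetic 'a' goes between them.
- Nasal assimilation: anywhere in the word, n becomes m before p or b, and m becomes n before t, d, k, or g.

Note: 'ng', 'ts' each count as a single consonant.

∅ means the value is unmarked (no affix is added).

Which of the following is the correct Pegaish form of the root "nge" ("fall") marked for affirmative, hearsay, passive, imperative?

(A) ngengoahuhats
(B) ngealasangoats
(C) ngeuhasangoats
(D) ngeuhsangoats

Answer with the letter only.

C

Attach voice passive -uh → ngeuh.
Attach polarity affirmative -sa (after consonant 'h') → ngeuhsa.
Attach evidentiality hearsay -ngo → ngeuhsango.
Attach mood imperative -ats → ngeuhsangoats.
Apply epenthesis: ngeuhsangoats → ngeuhasangoats.
Nasal assimilation: no change.
So the correct form is ngeuhasangoats, option (C).
(A) ngengoahuhats is wrong: it has the affixes in the wrong order.
(D) ngeuhsangoats is wrong: it fails to apply the sound rule(s).
(B) ngealasangoats is wrong: it uses active instead of passive for voice.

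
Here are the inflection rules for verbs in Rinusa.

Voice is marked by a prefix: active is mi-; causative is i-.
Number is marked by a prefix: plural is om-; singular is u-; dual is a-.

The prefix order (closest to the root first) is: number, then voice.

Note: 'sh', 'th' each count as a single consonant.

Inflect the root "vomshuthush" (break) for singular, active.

miuvomshuthush

Attach number singular u- → uvomshuthush.
Attach voice active mi- → miuvomshuthush.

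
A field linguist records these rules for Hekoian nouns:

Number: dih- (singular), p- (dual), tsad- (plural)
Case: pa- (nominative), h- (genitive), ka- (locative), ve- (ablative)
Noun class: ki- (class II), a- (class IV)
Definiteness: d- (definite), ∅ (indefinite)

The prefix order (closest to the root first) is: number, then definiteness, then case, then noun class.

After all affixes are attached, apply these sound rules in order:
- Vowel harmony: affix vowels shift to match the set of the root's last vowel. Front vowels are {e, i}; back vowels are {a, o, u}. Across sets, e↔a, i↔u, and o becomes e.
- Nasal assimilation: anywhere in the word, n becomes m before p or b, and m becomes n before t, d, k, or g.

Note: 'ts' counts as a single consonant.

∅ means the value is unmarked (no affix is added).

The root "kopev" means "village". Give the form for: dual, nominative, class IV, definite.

Attach number dual p- → pkopev.
Attach definiteness definite d- → dpkopev.
Attach case nominative pa- → padpkopev.
Attach noun class class IV a- → apadpkopev.
Apply vowel harmony: apadpkopev → epedpkopev.
Nasal assimilation: no change.

epedpkopev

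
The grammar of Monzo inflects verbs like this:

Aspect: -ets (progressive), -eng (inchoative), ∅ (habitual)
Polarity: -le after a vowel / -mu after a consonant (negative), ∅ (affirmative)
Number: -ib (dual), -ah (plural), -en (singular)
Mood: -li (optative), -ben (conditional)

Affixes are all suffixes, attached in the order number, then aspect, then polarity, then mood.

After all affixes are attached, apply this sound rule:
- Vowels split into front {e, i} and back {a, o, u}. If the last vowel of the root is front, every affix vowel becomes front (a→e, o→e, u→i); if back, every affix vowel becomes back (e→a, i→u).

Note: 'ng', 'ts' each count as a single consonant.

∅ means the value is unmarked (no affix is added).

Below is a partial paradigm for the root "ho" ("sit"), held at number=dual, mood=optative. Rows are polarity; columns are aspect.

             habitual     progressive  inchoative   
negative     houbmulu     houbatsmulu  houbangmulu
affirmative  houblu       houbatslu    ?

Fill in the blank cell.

houbanglu

Attach number dual -ib → hoib.
Attach aspect inchoative -eng → hoibeng.
polarity = affirmative: zero marking, form stays hoibeng.
Attach mood optative -li → hoibengli.
Apply vowel harmony: hoibengli → houbanglu.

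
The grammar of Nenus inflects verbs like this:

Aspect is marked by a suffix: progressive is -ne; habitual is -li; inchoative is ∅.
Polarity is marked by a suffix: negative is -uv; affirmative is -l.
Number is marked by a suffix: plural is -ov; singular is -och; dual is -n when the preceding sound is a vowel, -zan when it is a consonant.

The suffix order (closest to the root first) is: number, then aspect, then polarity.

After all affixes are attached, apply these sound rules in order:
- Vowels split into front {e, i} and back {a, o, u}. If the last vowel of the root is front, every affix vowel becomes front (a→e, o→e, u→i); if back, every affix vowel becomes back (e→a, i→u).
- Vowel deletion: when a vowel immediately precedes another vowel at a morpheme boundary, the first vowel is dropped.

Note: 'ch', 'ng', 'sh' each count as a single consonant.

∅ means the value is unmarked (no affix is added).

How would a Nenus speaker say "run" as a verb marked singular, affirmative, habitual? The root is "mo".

Attach number singular -och → mooch.
Attach aspect habitual -li → moochli.
Attach polarity affirmative -l → moochlil.
Apply vowel harmony: moochlil → moochlul.
Apply vowel deletion: moochlul → mochlul.

mochlul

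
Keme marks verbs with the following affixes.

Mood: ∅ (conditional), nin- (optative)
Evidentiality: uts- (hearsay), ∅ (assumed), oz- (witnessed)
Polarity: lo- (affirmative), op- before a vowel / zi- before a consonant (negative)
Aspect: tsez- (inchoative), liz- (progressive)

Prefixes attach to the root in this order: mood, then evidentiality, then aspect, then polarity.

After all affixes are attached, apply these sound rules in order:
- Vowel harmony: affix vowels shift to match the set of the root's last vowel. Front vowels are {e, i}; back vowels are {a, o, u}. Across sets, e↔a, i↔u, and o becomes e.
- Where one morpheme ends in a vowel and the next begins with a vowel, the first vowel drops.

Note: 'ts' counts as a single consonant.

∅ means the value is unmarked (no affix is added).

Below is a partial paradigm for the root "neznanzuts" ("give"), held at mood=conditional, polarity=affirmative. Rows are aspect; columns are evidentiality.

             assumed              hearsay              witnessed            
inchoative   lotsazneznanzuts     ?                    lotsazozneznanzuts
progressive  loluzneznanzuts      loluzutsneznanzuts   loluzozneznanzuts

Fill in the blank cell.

mood = conditional: zero marking, form stays neznanzuts.
Attach evidentiality hearsay uts- → utsneznanzuts.
Attach aspect inchoative tsez- → tsezutsneznanzuts.
Attach polarity affirmative lo- → lotsezutsneznanzuts.
Apply vowel harmony: lotsezutsneznanzuts → lotsazutsneznanzuts.
Vowel deletion: no change.

lotsazutsneznanzuts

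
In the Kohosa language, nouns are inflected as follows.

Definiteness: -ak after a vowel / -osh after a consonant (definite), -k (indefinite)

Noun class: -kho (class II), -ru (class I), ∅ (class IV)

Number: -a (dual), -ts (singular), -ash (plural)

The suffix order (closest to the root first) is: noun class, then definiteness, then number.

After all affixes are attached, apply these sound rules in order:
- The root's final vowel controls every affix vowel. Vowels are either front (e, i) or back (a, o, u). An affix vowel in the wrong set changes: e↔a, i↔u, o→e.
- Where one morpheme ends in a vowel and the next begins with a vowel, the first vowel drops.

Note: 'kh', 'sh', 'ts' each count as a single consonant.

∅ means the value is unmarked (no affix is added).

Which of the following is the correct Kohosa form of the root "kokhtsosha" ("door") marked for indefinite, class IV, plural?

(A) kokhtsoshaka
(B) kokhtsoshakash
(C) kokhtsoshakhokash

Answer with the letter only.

noun class = class IV: zero marking, form stays kokhtsosha.
Attach definiteness indefinite -k → kokhtsoshak.
Attach number plural -ash → kokhtsoshakash.
Vowel harmony: no change.
Vowel deletion: no change.
So the correct form is kokhtsoshakash, option (B).
(A) kokhtsoshaka is wrong: it uses dual instead of plural for number.
(C) kokhtsoshakhokash is wrong: it uses class II instead of class IV for noun class.

B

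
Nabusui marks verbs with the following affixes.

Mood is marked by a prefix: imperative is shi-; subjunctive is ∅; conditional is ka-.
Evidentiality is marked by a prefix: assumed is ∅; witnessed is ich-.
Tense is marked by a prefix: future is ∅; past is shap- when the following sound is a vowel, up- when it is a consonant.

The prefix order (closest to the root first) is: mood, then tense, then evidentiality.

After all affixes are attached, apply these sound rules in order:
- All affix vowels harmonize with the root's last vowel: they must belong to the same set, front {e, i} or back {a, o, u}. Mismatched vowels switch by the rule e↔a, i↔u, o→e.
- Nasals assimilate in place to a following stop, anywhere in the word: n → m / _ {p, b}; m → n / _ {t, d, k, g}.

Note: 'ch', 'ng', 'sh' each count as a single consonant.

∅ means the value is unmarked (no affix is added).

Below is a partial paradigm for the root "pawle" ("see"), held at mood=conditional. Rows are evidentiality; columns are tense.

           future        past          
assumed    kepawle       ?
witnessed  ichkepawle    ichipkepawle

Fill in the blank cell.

ipkepawle

Attach mood conditional ka- → kapawle.
Attach tense past up- (before consonant 'k') → upkapawle.
evidentiality = assumed: zero marking, form stays upkapawle.
Apply vowel harmony: upkapawle → ipkepawle.
Nasal assimilation: no change.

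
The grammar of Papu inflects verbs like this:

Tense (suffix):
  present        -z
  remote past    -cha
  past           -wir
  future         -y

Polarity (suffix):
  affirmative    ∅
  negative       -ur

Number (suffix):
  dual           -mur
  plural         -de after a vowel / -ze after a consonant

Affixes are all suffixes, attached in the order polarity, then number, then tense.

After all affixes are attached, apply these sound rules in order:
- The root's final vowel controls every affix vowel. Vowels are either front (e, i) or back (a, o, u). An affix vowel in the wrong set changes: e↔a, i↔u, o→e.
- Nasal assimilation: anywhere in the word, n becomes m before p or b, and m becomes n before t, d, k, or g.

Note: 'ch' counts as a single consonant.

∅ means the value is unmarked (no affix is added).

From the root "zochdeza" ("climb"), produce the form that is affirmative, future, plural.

zochdezaday

polarity = affirmative: zero marking, form stays zochdeza.
Attach number plural -de (after vowel 'a') → zochdezade.
Attach tense future -y → zochdezadey.
Apply vowel harmony: zochdezadey → zochdezaday.
Nasal assimilation: no change.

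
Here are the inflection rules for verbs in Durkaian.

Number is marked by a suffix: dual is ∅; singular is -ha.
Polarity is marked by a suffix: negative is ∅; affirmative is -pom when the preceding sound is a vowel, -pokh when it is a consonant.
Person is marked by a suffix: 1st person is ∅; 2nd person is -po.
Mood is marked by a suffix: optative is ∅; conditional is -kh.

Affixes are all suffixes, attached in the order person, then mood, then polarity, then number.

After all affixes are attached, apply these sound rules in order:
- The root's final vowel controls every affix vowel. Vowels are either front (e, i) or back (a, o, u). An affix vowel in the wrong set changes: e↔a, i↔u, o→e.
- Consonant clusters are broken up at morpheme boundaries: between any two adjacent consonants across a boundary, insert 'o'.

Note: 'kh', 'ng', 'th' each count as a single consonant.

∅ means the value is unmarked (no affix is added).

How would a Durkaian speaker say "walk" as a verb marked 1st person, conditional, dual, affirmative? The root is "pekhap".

pekhapokhopokh

person = 1st person: zero marking, form stays pekhap.
Attach mood conditional -kh → pekhapkh.
Attach polarity affirmative -pokh (after consonant 'kh') → pekhapkhpokh.
number = dual: zero marking, form stays pekhapkhpokh.
Vowel harmony: no change.
Apply epenthesis: pekhapkhpokh → pekhapokhopokh.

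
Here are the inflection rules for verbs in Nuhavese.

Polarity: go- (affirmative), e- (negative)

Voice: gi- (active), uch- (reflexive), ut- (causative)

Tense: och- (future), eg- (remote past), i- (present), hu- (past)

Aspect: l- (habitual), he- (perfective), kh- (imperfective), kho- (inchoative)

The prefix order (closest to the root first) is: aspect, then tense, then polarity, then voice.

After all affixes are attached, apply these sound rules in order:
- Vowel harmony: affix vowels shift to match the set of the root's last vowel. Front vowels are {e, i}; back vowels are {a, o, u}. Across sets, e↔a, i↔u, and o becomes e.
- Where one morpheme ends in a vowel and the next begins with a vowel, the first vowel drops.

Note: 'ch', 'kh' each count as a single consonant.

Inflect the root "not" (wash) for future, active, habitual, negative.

Attach aspect habitual l- → lnot.
Attach tense future och- → ochlnot.
Attach polarity negative e- → eochlnot.
Attach voice active gi- → gieochlnot.
Apply vowel harmony: gieochlnot → guaochlnot.
Apply vowel deletion: guaochlnot → gochlnot.

gochlnot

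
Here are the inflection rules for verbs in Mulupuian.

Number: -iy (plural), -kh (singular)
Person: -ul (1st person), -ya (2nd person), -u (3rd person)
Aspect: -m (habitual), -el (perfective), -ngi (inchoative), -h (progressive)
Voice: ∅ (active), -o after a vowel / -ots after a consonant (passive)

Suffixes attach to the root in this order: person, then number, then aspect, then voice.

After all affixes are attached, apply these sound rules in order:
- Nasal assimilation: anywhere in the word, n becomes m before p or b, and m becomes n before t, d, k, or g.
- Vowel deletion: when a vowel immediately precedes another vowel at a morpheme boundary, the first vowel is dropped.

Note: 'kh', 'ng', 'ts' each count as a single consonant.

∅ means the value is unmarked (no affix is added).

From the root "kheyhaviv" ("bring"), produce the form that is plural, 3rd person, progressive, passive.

kheyhaviviyhots

Attach person 3rd person -u → kheyhavivu.
Attach number plural -iy → kheyhavivuiy.
Attach aspect progressive -h → kheyhavivuiyh.
Attach voice passive -ots (after consonant 'h') → kheyhavivuiyhots.
Nasal assimilation: no change.
Apply vowel deletion: kheyhavivuiyhots → kheyhaviviyhots.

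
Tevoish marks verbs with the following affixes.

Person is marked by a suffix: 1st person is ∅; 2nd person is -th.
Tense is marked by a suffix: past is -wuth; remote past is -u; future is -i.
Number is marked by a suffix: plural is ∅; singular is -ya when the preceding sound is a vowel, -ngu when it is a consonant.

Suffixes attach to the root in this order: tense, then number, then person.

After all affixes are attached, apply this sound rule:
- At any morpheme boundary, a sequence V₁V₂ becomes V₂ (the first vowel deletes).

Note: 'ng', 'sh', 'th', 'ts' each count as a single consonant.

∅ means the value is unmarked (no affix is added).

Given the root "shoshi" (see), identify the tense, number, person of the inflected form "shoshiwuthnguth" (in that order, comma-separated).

past, singular, 2nd person

Segment: shoshi-wuth-ngu-th.
tense: -wuth → past.
number: -ya/ngu → singular.
person: -th → 2nd person.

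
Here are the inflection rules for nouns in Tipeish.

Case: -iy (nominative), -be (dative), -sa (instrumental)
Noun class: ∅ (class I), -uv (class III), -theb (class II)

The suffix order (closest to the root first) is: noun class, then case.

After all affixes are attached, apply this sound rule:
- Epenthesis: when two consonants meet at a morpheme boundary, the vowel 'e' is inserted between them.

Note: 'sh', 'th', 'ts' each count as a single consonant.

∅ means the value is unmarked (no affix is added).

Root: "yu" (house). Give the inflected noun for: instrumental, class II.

yuthebesa

Attach noun class class II -theb → yutheb.
Attach case instrumental -sa → yuthebsa.
Apply epenthesis: yuthebsa → yuthebesa.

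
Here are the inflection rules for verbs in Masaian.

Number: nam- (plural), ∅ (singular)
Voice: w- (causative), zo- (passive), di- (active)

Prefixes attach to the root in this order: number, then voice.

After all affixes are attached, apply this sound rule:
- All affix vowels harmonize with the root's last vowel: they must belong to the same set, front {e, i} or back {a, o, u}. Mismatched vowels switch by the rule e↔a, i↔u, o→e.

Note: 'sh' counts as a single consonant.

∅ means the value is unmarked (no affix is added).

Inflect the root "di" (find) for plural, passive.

zenemdi

Attach number plural nam- → namdi.
Attach voice passive zo- → zonamdi.
Apply vowel harmony: zonamdi → zenemdi.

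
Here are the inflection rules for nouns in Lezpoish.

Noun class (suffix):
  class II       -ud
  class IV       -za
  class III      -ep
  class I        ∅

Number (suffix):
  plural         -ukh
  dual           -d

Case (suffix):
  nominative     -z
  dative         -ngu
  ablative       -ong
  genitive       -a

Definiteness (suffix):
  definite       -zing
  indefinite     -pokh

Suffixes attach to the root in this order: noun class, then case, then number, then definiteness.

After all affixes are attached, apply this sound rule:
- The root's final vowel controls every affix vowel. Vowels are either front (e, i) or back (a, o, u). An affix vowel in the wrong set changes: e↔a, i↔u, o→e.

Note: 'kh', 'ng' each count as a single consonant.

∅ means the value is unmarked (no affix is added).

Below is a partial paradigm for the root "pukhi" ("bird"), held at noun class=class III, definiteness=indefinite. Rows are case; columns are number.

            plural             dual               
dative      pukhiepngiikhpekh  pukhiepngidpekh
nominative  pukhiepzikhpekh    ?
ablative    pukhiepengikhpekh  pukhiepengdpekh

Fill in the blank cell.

pukhiepzdpekh

Attach noun class class III -ep → pukhiep.
Attach case nominative -z → pukhiepz.
Attach number dual -d → pukhiepzd.
Attach definiteness indefinite -pokh → pukhiepzdpokh.
Apply vowel harmony: pukhiepzdpokh → pukhiepzdpekh.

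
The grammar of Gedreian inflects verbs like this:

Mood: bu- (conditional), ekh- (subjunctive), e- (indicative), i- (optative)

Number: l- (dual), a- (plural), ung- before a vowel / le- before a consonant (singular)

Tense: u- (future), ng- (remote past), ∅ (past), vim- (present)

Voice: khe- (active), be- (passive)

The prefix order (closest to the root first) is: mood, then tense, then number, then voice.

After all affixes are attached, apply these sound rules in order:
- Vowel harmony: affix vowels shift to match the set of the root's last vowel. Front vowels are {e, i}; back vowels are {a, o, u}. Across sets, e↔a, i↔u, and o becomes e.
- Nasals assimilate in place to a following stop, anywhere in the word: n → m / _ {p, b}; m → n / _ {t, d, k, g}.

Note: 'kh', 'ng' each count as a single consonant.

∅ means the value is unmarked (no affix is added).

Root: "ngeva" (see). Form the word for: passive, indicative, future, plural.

Attach mood indicative e- → engeva.
Attach tense future u- → uengeva.
Attach number plural a- → auengeva.
Attach voice passive be- → beauengeva.
Apply vowel harmony: beauengeva → baauangeva.
Nasal assimilation: no change.

baauangeva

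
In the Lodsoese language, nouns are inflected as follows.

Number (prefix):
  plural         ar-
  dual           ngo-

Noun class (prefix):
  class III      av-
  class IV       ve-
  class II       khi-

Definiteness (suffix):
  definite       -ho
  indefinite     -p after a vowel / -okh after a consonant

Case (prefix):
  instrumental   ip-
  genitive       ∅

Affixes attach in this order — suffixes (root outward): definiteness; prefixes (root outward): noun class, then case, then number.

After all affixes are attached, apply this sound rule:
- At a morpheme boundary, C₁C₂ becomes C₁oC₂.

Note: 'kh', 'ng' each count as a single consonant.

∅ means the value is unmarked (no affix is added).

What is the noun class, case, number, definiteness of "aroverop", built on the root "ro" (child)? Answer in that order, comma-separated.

class IV, genitive, plural, indefinite

Segment: ar-ve-ro-p.
noun class: ve- → class IV.
case: ∅ → genitive.
number: ar- → plural.
definiteness: -p/okh → indefinite.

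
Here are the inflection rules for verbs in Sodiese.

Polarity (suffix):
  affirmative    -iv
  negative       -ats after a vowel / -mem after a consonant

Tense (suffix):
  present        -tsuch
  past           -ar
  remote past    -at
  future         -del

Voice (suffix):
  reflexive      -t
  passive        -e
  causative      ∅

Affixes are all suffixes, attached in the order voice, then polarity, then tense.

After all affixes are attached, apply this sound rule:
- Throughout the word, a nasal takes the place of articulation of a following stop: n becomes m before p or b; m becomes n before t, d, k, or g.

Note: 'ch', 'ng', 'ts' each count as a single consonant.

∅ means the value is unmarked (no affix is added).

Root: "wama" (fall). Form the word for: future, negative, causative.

voice = causative: zero marking, form stays wama.
Attach polarity negative -ats (after vowel 'a') → wamaats.
Attach tense future -del → wamaatsdel.
Nasal assimilation: no change.

wamaatsdel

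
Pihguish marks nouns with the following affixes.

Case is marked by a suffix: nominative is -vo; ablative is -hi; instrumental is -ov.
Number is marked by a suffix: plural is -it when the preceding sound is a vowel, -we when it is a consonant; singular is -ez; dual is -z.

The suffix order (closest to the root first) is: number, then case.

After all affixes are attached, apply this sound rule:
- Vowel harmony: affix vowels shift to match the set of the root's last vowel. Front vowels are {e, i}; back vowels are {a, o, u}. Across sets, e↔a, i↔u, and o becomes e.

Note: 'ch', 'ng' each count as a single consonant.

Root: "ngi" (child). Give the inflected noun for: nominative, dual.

Attach number dual -z → ngiz.
Attach case nominative -vo → ngizvo.
Apply vowel harmony: ngizvo → ngizve.

ngizve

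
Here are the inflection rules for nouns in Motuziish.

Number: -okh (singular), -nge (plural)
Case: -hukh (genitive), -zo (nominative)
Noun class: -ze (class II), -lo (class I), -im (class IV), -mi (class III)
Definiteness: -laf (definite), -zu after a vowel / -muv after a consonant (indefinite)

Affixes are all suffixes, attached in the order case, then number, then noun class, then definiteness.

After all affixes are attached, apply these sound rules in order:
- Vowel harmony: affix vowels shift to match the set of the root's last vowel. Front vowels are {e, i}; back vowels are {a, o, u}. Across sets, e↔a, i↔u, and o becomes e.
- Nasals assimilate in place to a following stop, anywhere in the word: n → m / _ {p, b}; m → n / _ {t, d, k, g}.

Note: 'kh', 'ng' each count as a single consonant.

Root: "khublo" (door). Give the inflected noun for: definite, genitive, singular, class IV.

khublohukhokhumlaf

Attach case genitive -hukh → khublohukh.
Attach number singular -okh → khublohukhokh.
Attach noun class class IV -im → khublohukhokhim.
Attach definiteness definite -laf → khublohukhokhimlaf.
Apply vowel harmony: khublohukhokhimlaf → khublohukhokhumlaf.
Nasal assimilation: no change.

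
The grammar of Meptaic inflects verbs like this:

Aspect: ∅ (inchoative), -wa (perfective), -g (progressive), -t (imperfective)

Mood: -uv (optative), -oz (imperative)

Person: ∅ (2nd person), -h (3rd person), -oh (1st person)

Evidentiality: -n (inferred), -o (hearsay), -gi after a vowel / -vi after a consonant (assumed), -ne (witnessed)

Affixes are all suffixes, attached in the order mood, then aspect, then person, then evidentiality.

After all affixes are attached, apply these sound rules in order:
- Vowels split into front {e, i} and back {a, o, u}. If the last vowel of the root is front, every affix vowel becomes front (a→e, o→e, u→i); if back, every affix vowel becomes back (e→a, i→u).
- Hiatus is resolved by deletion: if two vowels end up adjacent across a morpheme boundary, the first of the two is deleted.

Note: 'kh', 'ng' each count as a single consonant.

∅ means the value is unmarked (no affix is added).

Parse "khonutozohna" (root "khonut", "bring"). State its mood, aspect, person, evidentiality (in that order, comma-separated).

Segment: khonut-oz-oh-ne.
mood: -oz → imperative.
aspect: ∅ → inchoative.
person: -oh → 1st person.
evidentiality: -ne → witnessed.

imperative, inchoative, 1st person, witnessed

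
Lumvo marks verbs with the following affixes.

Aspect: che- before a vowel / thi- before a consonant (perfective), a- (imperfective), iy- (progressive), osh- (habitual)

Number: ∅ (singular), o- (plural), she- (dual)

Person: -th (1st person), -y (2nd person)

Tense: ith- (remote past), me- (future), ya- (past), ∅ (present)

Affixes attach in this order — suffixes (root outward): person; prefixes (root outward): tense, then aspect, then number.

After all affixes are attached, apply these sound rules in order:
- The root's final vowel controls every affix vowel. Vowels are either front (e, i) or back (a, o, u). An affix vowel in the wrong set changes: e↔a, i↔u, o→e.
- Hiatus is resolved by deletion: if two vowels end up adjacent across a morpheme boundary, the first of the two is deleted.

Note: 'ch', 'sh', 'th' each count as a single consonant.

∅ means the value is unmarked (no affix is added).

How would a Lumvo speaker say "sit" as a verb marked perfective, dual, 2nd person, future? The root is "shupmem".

Attach tense future me- → meshupmem.
Attach person 2nd person -y → meshupmemy.
Attach aspect perfective thi- (before consonant 'm') → thimeshupmemy.
Attach number dual she- → shethimeshupmemy.
Vowel harmony: no change.
Vowel deletion: no change.

shethimeshupmemy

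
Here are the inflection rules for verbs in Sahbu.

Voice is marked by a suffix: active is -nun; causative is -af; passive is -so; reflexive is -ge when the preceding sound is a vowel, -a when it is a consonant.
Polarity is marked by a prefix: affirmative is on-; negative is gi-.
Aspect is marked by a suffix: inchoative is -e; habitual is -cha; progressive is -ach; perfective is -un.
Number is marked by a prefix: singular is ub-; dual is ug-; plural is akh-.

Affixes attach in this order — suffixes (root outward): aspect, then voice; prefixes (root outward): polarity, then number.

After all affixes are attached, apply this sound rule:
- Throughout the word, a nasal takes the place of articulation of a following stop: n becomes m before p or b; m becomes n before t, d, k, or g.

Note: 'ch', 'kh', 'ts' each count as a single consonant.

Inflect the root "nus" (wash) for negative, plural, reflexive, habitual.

Attach aspect habitual -cha → nuscha.
Attach polarity negative gi- → ginuscha.
Attach voice reflexive -ge (after vowel 'a') → ginuschage.
Attach number plural akh- → akhginuschage.
Nasal assimilation: no change.

akhginuschage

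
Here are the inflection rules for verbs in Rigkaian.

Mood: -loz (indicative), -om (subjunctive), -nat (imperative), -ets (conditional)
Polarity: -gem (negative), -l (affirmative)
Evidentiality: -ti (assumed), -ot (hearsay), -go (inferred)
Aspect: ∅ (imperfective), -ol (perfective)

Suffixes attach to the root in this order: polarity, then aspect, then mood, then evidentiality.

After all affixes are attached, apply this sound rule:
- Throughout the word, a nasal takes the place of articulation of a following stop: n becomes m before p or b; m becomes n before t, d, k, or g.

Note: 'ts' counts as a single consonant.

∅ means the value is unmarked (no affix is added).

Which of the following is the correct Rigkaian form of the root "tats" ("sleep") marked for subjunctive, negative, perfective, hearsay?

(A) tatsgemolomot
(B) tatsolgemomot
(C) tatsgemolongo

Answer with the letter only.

A

Attach polarity negative -gem → tatsgem.
Attach aspect perfective -ol → tatsgemol.
Attach mood subjunctive -om → tatsgemolom.
Attach evidentiality hearsay -ot → tatsgemolomot.
Nasal assimilation: no change.
So the correct form is tatsgemolomot, option (A).
(C) tatsgemolongo is wrong: it uses inferred instead of hearsay for evidentiality.
(B) tatsolgemomot is wrong: it has the affixes in the wrong order.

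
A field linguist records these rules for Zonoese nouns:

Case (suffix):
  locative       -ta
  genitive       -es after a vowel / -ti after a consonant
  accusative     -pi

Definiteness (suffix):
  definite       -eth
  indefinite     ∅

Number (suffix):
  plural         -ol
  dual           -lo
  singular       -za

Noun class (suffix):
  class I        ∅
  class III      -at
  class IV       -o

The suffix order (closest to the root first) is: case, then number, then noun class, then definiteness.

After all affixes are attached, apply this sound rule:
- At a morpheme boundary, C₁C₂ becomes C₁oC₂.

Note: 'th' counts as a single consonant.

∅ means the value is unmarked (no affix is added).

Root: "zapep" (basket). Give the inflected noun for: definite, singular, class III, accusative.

zapepopizaateth

Attach case accusative -pi → zapeppi.
Attach number singular -za → zapeppiza.
Attach noun class class III -at → zapeppizaat.
Attach definiteness definite -eth → zapeppizaateth.
Apply epenthesis: zapeppizaateth → zapepopizaateth.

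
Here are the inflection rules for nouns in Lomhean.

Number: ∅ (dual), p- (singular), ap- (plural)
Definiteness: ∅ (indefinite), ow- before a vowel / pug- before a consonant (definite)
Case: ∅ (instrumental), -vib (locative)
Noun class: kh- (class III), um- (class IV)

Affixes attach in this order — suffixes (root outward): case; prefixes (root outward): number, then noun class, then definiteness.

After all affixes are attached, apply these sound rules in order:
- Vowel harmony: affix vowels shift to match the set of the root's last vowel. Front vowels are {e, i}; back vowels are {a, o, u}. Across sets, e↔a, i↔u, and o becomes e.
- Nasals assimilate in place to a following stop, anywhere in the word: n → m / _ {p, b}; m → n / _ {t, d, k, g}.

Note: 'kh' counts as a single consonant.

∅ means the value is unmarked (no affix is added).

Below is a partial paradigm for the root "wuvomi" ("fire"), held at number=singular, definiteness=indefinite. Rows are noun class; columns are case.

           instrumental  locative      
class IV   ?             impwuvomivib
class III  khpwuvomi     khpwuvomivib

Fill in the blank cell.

impwuvomi

Attach number singular p- → pwuvomi.
case = instrumental: zero marking, form stays pwuvomi.
Attach noun class class IV um- → umpwuvomi.
definiteness = indefinite: zero marking, form stays umpwuvomi.
Apply vowel harmony: umpwuvomi → impwuvomi.
Nasal assimilation: no change.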